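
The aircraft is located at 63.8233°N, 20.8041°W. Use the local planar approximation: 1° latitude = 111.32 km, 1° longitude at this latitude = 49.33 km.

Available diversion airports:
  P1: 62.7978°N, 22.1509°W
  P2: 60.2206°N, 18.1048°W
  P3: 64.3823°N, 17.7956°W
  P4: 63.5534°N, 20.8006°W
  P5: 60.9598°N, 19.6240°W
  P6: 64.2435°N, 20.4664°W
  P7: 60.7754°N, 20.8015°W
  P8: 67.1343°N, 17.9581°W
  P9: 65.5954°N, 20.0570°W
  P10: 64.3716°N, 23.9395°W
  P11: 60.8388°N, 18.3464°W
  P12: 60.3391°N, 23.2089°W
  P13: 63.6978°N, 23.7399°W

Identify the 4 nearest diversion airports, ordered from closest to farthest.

P4, P6, P1, P13

Distances from 63.8233°N, 20.8041°W:
P1: 132.0839 km
P2: 422.5799 km
P3: 160.9274 km
P4: 30.0458 km
P5: 324.0369 km
P6: 49.6545 km
P7: 339.2923 km
P8: 394.4133 km
P9: 200.6833 km
P10: 166.2771 km
P11: 353.6644 km
P12: 405.5972 km
P13: 145.4953 km
Sorted: P4 (30.0458 km) < P6 (49.6545 km) < P1 (132.0839 km) < P13 (145.4953 km) < P3 (160.9274 km) < P10 (166.2771 km) < …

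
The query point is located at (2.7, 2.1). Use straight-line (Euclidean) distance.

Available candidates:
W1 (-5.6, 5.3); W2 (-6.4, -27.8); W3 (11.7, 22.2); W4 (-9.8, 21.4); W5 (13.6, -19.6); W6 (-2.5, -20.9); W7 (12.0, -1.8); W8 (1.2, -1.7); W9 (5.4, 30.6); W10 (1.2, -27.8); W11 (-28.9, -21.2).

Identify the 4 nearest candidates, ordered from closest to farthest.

Distances from (2.7, 2.1):
W1: √((-8.3)² + (3.2)²) = √(68.890 + 10.240) = 8.9
W2: √((-9.1)² + (-29.9)²) = √(82.810 + 894.010) = 31.3
W3: √((9.0)² + (20.1)²) = √(81.000 + 404.010) = 22.0
W4: √((-12.5)² + (19.3)²) = √(156.250 + 372.490) = 23.0
W5: √((10.9)² + (-21.7)²) = √(118.810 + 470.890) = 24.3
W6: √((-5.2)² + (-23.0)²) = √(27.040 + 529.000) = 23.6
W7: √((9.3)² + (-3.9)²) = √(86.490 + 15.210) = 10.1
W8: √((-1.5)² + (-3.8)²) = √(2.250 + 14.440) = 4.1
W9: √((2.7)² + (28.5)²) = √(7.290 + 812.250) = 28.6
W10: √((-1.5)² + (-29.9)²) = √(2.250 + 894.010) = 29.9
W11: √((-31.6)² + (-23.3)²) = √(998.560 + 542.890) = 39.3
Sorted: W8 (4.1) < W1 (8.9) < W7 (10.1) < W3 (22.0) < W4 (23.0) < W6 (23.6) < …

W8, W1, W7, W3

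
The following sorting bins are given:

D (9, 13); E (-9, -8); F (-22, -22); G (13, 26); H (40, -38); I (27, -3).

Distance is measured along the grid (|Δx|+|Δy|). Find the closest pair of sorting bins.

Pairwise distances:
D–E: |-18| + |-21| = 18 + 21 = 39
D–F: |-31| + |-35| = 31 + 35 = 66
D–G: |4| + |13| = 4 + 13 = 17
D–H: |31| + |-51| = 31 + 51 = 82
D–I: |18| + |-16| = 18 + 16 = 34
E–F: |-13| + |-14| = 13 + 14 = 27
E–G: |22| + |34| = 22 + 34 = 56
E–H: |49| + |-30| = 49 + 30 = 79
E–I: |36| + |5| = 36 + 5 = 41
F–G: |35| + |48| = 35 + 48 = 83
F–H: |62| + |-16| = 62 + 16 = 78
F–I: |49| + |19| = 49 + 19 = 68
G–H: |27| + |-64| = 27 + 64 = 91
G–I: |14| + |-29| = 14 + 29 = 43
H–I: |-13| + |35| = 13 + 35 = 48
Closest pair: D–G at 17.

D and G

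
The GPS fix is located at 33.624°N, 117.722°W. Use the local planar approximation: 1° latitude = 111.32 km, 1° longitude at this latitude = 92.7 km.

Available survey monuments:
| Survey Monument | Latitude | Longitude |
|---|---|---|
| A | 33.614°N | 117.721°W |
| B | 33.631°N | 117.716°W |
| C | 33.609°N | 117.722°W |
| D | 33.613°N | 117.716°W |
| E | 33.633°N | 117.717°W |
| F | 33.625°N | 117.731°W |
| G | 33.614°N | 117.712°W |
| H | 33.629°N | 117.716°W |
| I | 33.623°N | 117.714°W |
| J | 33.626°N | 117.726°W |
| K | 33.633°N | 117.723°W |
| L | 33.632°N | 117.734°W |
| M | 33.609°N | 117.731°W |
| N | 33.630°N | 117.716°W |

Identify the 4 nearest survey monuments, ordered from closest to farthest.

Distances from 33.624°N, 117.722°W:
A: √((-0.010·111.32)² + (0.001·92.7)²) = √(1.23921 + 0.00859) = 1.117 km
B: √((0.007·111.32)² + (0.006·92.7)²) = √(0.60721 + 0.30936) = 0.957 km
C: √((-0.015·111.32)² + (0.000·92.7)²) = √(2.78823 + 0.00000) = 1.670 km
D: √((-0.011·111.32)² + (0.006·92.7)²) = √(1.49945 + 0.30936) = 1.345 km
E: √((0.009·111.32)² + (0.005·92.7)²) = √(1.00376 + 0.21483) = 1.104 km
F: √((0.001·111.32)² + (-0.009·92.7)²) = √(0.01239 + 0.69606) = 0.842 km
G: √((-0.010·111.32)² + (0.010·92.7)²) = √(1.23921 + 0.85933) = 1.449 km
H: √((0.005·111.32)² + (0.006·92.7)²) = √(0.30980 + 0.30936) = 0.787 km
I: √((-0.001·111.32)² + (0.008·92.7)²) = √(0.01239 + 0.54997) = 0.750 km
J: √((0.002·111.32)² + (-0.004·92.7)²) = √(0.04957 + 0.13749) = 0.433 km
K: √((0.009·111.32)² + (-0.001·92.7)²) = √(1.00376 + 0.00859) = 1.006 km
L: √((0.008·111.32)² + (-0.012·92.7)²) = √(0.79310 + 1.23743) = 1.425 km
M: √((-0.015·111.32)² + (-0.009·92.7)²) = √(2.78823 + 0.69606) = 1.867 km
N: √((0.006·111.32)² + (0.006·92.7)²) = √(0.44612 + 0.30936) = 0.869 km
Sorted: J (0.433 km) < I (0.750 km) < H (0.787 km) < F (0.842 km) < N (0.869 km) < B (0.957 km) < …

J, I, H, F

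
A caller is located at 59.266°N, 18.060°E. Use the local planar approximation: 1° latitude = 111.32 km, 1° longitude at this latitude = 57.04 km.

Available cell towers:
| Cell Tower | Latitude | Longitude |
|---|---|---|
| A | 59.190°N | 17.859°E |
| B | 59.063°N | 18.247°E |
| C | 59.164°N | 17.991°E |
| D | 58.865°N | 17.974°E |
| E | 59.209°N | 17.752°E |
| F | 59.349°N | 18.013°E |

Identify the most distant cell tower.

Distances from 59.266°N, 18.060°E:
A: √((-0.076·111.32)² + (-0.201·57.04)²) = √(71.57701 + 131.44714) = 14.249 km
B: √((-0.203·111.32)² + (0.187·57.04)²) = √(510.66780 + 113.77380) = 24.989 km
C: √((-0.102·111.32)² + (-0.069·57.04)²) = √(128.92785 + 15.49021) = 12.017 km
D: √((-0.401·111.32)² + (-0.086·57.04)²) = √(1992.66889 + 24.06334) = 44.908 km
E: √((-0.057·111.32)² + (-0.308·57.04)²) = √(40.26207 + 308.64587) = 18.679 km
F: √((0.083·111.32)² + (-0.047·57.04)²) = √(85.36947 + 7.18712) = 9.621 km
Maximum: D at 44.908 km.

D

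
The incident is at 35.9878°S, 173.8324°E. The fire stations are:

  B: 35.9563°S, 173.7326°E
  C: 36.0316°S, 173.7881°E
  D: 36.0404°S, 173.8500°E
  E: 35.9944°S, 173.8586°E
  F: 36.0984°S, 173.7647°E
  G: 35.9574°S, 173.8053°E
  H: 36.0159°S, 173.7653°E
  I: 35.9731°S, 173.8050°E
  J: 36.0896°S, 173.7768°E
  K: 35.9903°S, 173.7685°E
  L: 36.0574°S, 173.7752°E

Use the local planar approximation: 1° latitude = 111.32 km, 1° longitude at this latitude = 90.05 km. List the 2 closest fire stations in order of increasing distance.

E, I

Distances from 35.9878°S, 173.8324°E:
B: √((0.0315·111.32)² + (-0.0998·90.05)²) = √(12.296103 + 80.765989) = 9.6469 km
C: √((-0.0438·111.32)² + (-0.0443·90.05)²) = √(23.773582 + 15.913836) = 6.2998 km
D: √((-0.0526·111.32)² + (0.0176·90.05)²) = √(34.286084 + 2.511845) = 6.0661 km
E: √((-0.0066·111.32)² + (0.0262·90.05)²) = √(0.539802 + 5.566344) = 2.4711 km
F: √((-0.1106·111.32)² + (-0.0677·90.05)²) = √(151.585147 + 37.165910) = 13.7387 km
G: √((0.0304·111.32)² + (-0.0271·90.05)²) = √(11.452322 + 5.955333) = 4.1722 km
H: √((-0.0281·111.32)² + (-0.0671·90.05)²) = √(9.784960 + 36.510054) = 6.8040 km
I: √((0.0147·111.32)² + (-0.0274·90.05)²) = √(2.677818 + 6.087915) = 2.9607 km
J: √((-0.1018·111.32)² + (-0.0556·90.05)²) = √(128.422746 + 25.067846) = 12.3891 km
K: √((-0.0025·111.32)² + (-0.0639·90.05)²) = √(0.077451 + 33.110760) = 5.7609 km
L: √((-0.0696·111.32)² + (-0.0572·90.05)²) = √(60.029521 + 26.531359) = 9.3038 km
Sorted: E (2.4711 km) < I (2.9607 km) < G (4.1722 km) < K (5.7609 km) < …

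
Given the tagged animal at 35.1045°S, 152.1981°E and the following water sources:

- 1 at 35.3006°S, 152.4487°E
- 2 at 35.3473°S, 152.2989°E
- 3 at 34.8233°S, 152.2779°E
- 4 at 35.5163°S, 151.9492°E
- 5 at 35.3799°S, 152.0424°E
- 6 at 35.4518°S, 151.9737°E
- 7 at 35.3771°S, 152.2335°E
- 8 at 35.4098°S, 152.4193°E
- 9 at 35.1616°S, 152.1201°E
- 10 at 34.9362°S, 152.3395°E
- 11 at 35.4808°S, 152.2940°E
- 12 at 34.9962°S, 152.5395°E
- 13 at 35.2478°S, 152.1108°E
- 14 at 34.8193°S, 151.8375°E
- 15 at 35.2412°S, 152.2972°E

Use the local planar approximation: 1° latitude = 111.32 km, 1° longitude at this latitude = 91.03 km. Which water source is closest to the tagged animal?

9

Distances from 35.1045°S, 152.1981°E:
1: √((-0.1961·111.32)² + (0.2506·91.03)²) = √(476.542438 + 520.392728) = 31.5743 km
2: √((-0.2428·111.32)² + (0.1008·91.03)²) = √(730.539596 + 84.195746) = 28.5436 km
3: √((0.2812·111.32)² + (0.0798·91.03)²) = √(979.889329 + 52.768514) = 32.1350 km
4: √((-0.4118·111.32)² + (-0.2489·91.03)²) = √(2101.450090 + 513.356279) = 51.1352 km
5: √((-0.2754·111.32)² + (-0.1557·91.03)²) = √(939.884023 + 200.884446) = 33.7753 km
6: √((-0.3473·111.32)² + (-0.2244·91.03)²) = √(1494.706634 + 417.267722) = 43.7261 km
7: √((-0.2726·111.32)² + (0.0354·91.03)²) = √(920.869520 + 10.384261) = 30.5165 km
8: √((-0.3053·111.32)² + (0.2212·91.03)²) = √(1155.047924 + 405.451891) = 39.5032 km
9: √((-0.0571·111.32)² + (-0.0780·91.03)²) = √(40.403465 + 50.414828) = 9.5299 km
10: √((0.1683·111.32)² + (0.1414·91.03)²) = √(351.006070 + 165.679168) = 22.7307 km
11: √((-0.3763·111.32)² + (0.0959·91.03)²) = √(1754.748307 + 76.209006) = 42.7897 km
12: √((0.1083·111.32)² + (0.3414·91.03)²) = √(145.346075 + 965.819832) = 33.3342 km
13: √((-0.1433·111.32)² + (-0.0873·91.03)²) = √(254.471281 + 63.153522) = 17.8220 km
14: √((0.2852·111.32)² + (-0.3606·91.03)²) = √(1007.964966 + 1077.508067) = 45.6670 km
15: √((-0.1367·111.32)² + (0.0991·91.03)²) = √(231.570602 + 81.379758) = 17.6904 km
Minimum: 9 at 9.5299 km.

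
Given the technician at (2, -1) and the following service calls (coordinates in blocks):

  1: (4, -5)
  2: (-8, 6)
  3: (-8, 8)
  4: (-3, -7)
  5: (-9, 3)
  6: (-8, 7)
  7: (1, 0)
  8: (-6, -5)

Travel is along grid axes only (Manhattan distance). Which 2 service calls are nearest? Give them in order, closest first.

7, 1

Distances from (2, -1):
1: |2| + |-4| = 2 + 4 = 6 blocks
2: |-10| + |7| = 10 + 7 = 17 blocks
3: |-10| + |9| = 10 + 9 = 19 blocks
4: |-5| + |-6| = 5 + 6 = 11 blocks
5: |-11| + |4| = 11 + 4 = 15 blocks
6: |-10| + |8| = 10 + 8 = 18 blocks
7: |-1| + |1| = 1 + 1 = 2 blocks
8: |-8| + |-4| = 8 + 4 = 12 blocks
Sorted: 7 (2 blocks) < 1 (6 blocks) < 4 (11 blocks) < 8 (12 blocks) < …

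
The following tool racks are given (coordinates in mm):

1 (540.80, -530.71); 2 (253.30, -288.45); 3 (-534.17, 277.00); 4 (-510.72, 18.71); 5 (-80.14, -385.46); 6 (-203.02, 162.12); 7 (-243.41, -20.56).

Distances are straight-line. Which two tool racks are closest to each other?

6 and 7

Pairwise distances:
6–7: 187.09 mm
3–4: 259.35 mm
4–7: 270.18 mm
4–6: 339.48 mm
2–5: 347.27 mm
3–6: 350.51 mm
1–2: 375.96 mm
5–7: 399.76 mm
3–7: 416.03 mm
5–6: 561.20 mm
2–7: 564.35 mm
4–5: 590.55 mm
1–5: 637.70 mm
2–6: 641.28 mm
3–5: 803.12 mm
2–4: 823.45 mm
1–7: 935.54 mm
2–3: 969.45 mm
1–6: 1016.50 mm
1–4: 1186.40 mm
1–3: 1344.60 mm
Closest pair: 6–7 at 187.09 mm.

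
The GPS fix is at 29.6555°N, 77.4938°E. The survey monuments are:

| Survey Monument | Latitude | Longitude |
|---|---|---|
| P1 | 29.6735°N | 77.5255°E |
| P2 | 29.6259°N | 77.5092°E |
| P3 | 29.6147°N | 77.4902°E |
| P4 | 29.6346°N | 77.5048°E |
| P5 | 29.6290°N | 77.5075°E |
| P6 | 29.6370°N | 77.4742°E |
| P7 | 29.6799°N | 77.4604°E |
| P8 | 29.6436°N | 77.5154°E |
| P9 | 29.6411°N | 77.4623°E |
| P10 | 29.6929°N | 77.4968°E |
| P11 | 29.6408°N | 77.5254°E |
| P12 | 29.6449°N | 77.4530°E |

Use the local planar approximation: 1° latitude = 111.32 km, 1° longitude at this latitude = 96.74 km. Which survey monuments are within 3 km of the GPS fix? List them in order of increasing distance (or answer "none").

P8, P4, P6

Distances from 29.6555°N, 77.4938°E:
P1: 3.6633 km
P2: 3.6162 km
P3: 4.5552 km
P4: 2.5584 km
P5: 3.2340 km
P6: 2.7994 km
P7: 4.2211 km
P8: 2.4741 km
P9: 3.4432 km
P10: 4.1735 km
P11: 3.4674 km
P12: 4.1196 km
Threshold 3 km: P8 (2.4741 km), P4 (2.5584 km), P6 (2.7994 km) are within range.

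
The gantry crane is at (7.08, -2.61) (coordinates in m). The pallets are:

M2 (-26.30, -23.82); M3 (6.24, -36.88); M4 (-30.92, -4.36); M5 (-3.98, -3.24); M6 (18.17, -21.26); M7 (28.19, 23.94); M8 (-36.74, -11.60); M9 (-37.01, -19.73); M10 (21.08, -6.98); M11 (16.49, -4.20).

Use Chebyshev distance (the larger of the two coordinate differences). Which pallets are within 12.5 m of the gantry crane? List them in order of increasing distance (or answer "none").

Distances from (7.08, -2.61):
M2: 33.38 m
M3: 34.27 m
M4: 38.00 m
M5: 11.06 m
M6: 18.65 m
M7: 26.55 m
M8: 43.82 m
M9: 44.09 m
M10: 14.00 m
M11: 9.41 m
Threshold 12.5 m: M11 (9.41 m), M5 (11.06 m) are within range.

M11, M5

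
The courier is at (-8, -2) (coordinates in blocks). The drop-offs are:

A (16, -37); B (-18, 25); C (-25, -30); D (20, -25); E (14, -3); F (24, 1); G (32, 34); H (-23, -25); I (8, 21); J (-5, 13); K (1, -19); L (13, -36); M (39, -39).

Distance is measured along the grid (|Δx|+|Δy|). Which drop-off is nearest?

Distances from (-8, -2):
A: |24| + |-35| = 24 + 35 = 59 blocks
B: |-10| + |27| = 10 + 27 = 37 blocks
C: |-17| + |-28| = 17 + 28 = 45 blocks
D: |28| + |-23| = 28 + 23 = 51 blocks
E: |22| + |-1| = 22 + 1 = 23 blocks
F: |32| + |3| = 32 + 3 = 35 blocks
G: |40| + |36| = 40 + 36 = 76 blocks
H: |-15| + |-23| = 15 + 23 = 38 blocks
I: |16| + |23| = 16 + 23 = 39 blocks
J: |3| + |15| = 3 + 15 = 18 blocks
K: |9| + |-17| = 9 + 17 = 26 blocks
L: |21| + |-34| = 21 + 34 = 55 blocks
M: |47| + |-37| = 47 + 37 = 84 blocks
Minimum: J at 18 blocks.

J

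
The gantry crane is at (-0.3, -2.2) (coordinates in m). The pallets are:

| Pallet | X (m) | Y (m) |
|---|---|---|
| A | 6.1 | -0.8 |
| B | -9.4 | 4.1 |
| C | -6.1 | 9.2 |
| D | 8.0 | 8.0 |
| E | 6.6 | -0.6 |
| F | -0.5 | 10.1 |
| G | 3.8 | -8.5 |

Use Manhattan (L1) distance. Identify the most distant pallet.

Distances from (-0.3, -2.2):
A: 7.8 m
B: 15.4 m
C: 17.2 m
D: 18.5 m
E: 8.5 m
F: 12.5 m
G: 10.4 m
Maximum: D at 18.5 m.

D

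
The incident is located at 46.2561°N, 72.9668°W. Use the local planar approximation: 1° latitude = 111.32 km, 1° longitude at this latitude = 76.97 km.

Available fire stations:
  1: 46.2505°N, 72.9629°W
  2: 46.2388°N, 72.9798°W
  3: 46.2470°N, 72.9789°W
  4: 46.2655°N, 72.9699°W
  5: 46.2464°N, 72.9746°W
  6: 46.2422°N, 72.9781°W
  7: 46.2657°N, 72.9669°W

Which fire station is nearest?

1

Distances from 46.2561°N, 72.9668°W:
1: √((-0.0056·111.32)² + (0.0039·76.97)²) = √(0.388618 + 0.090110) = 0.6919 km
2: √((-0.0173·111.32)² + (-0.0130·76.97)²) = √(3.708844 + 1.001220) = 2.1703 km
3: √((-0.0091·111.32)² + (-0.0121·76.97)²) = √(1.026193 + 0.867389) = 1.3761 km
4: √((0.0094·111.32)² + (-0.0031·76.97)²) = √(1.094970 + 0.056933) = 1.0733 km
5: √((-0.0097·111.32)² + (-0.0078·76.97)²) = √(1.165977 + 0.360439) = 1.2355 km
6: √((-0.0139·111.32)² + (-0.0113·76.97)²) = √(2.394286 + 0.756484) = 1.7750 km
7: √((0.0096·111.32)² + (-0.0001·76.97)²) = √(1.142060 + 0.000059) = 1.0687 km
Minimum: 1 at 0.6919 km.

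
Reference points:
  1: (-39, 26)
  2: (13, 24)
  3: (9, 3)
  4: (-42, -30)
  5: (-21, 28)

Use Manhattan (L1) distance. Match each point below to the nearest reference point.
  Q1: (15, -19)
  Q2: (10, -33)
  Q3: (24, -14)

Q1→3; Q2→3; Q3→3

Q1 at (15, -19):
  1: 99
  2: 45
  3: 28
  4: 68
  5: 83
  → nearest: 3 (28)
Q2 at (10, -33):
  1: 108
  2: 60
  3: 37
  4: 55
  5: 92
  → nearest: 3 (37)
Q3 at (24, -14):
  1: 103
  2: 49
  3: 32
  4: 82
  5: 87
  → nearest: 3 (32)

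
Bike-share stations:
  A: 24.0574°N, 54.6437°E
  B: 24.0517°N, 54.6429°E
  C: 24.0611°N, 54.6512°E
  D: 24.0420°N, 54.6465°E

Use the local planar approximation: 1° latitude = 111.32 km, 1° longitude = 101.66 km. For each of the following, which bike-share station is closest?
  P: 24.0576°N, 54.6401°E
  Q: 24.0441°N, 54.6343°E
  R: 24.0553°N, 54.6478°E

P at 24.0576°N, 54.6401°E:
  A: 0.3667 km
  B: 0.7158 km
  C: 1.1938 km
  D: 1.8545 km
  → nearest: A (0.3667 km)
Q at 24.0441°N, 54.6343°E:
  A: 1.7622 km
  B: 1.2166 km
  C: 2.5560 km
  D: 1.2621 km
  → nearest: B (1.2166 km)
R at 24.0553°N, 54.6478°E:
  A: 0.4779 km
  B: 0.6393 km
  C: 0.7324 km
  D: 1.4864 km
  → nearest: A (0.4779 km)

P→A; Q→B; R→A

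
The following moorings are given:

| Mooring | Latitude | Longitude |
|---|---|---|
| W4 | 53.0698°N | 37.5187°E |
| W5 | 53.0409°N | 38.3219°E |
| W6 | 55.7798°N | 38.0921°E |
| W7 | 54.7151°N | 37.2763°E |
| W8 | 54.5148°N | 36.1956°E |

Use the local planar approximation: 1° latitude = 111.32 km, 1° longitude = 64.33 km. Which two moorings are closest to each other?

Pairwise distances:
W4–W5: √((-0.0289·111.32)² + (0.8032·64.33)²) = √(10.350041 + 2669.774019) = 51.7699 km
W7–W8: √((-0.2003·111.32)² + (-1.0807·64.33)²) = √(497.173868 + 4833.229368) = 73.0096 km
W6–W7: √((-1.0647·111.32)² + (-0.8158·64.33)²) = √(14047.560250 + 2754.193854) = 129.6216 km
W4–W8: √((1.4450·111.32)² + (-1.3231·64.33)²) = √(25875.103135 + 7244.567140) = 181.9881 km
W4–W7: √((1.6453·111.32)² + (-0.2424·64.33)²) = √(33545.679298 + 243.160111) = 183.8174 km
W6–W8: √((-1.2650·111.32)² + (-1.8965·64.33)²) = √(19830.216072 + 14884.450183) = 186.3187 km
W5–W7: √((1.6742·111.32)² + (-1.0456·64.33)²) = √(34734.501510 + 4524.371437) = 198.1385 km
W5–W8: √((1.4739·111.32)² + (-2.1263·64.33)²) = √(26920.457301 + 18710.103123) = 213.6131 km
W4–W6: √((2.7100·111.32)² + (0.5734·64.33)²) = √(91009.133000 + 1360.637637) = 303.9240 km
W5–W6: √((2.7389·111.32)² + (-0.2298·64.33)²) = √(92960.563442 + 218.538094) = 305.2525 km
Closest pair: W4–W5 at 51.7699 km.

W4 and W5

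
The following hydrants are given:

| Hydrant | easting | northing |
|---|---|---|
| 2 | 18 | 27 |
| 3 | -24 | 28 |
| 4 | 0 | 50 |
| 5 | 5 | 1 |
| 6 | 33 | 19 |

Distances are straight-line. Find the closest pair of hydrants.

Pairwise distances:
2–3: 42.0
2–4: 29.2
2–5: 29.1
2–6: 17.0
3–4: 32.6
3–5: 39.6
3–6: 57.7
4–5: 49.3
4–6: 45.3
5–6: 33.3
Closest pair: 2–6 at 17.0.

2 and 6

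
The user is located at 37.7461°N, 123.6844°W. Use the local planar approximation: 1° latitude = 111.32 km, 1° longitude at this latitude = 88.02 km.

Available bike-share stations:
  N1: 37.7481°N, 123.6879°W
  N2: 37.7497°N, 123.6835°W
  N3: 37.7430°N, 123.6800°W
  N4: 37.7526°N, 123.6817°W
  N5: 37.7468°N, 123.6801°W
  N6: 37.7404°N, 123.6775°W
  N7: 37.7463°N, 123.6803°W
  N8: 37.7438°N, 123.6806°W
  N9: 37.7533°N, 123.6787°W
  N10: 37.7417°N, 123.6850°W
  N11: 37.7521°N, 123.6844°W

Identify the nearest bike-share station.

N7

Distances from 37.7461°N, 123.6844°W:
N1: √((0.0020·111.32)² + (-0.0035·88.02)²) = √(0.049569 + 0.094907) = 0.3801 km
N2: √((0.0036·111.32)² + (0.0009·88.02)²) = √(0.160602 + 0.006275) = 0.4085 km
N3: √((-0.0031·111.32)² + (0.0044·88.02)²) = √(0.119088 + 0.149992) = 0.5187 km
N4: √((0.0065·111.32)² + (0.0027·88.02)²) = √(0.523568 + 0.056479) = 0.7616 km
N5: √((0.0007·111.32)² + (0.0043·88.02)²) = √(0.006072 + 0.143252) = 0.3864 km
N6: √((-0.0057·111.32)² + (0.0069·88.02)²) = √(0.402621 + 0.368859) = 0.8783 km
N7: √((0.0002·111.32)² + (0.0041·88.02)²) = √(0.000496 + 0.130236) = 0.3616 km
N8: √((-0.0023·111.32)² + (0.0038·88.02)²) = √(0.065554 + 0.111874) = 0.4212 km
N9: √((0.0072·111.32)² + (0.0057·88.02)²) = √(0.642409 + 0.251717) = 0.9456 km
N10: √((-0.0044·111.32)² + (-0.0006·88.02)²) = √(0.239912 + 0.002789) = 0.4926 km
N11: √((0.0060·111.32)² + (0.0000·88.02)²) = √(0.446117 + 0.000000) = 0.6679 km
Minimum: N7 at 0.3616 km.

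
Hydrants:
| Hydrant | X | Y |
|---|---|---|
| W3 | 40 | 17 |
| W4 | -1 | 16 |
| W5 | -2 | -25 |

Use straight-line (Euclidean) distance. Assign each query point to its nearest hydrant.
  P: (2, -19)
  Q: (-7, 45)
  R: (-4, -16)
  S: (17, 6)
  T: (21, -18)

P at (2, -19):
  W3: 52.3
  W4: 35.1
  W5: 7.2
  → nearest: W5 (7.2)
Q at (-7, 45):
  W3: 54.7
  W4: 29.6
  W5: 70.2
  → nearest: W4 (29.6)
R at (-4, -16):
  W3: 55.0
  W4: 32.1
  W5: 9.2
  → nearest: W5 (9.2)
S at (17, 6):
  W3: 25.5
  W4: 20.6
  W5: 36.4
  → nearest: W4 (20.6)
T at (21, -18):
  W3: 39.8
  W4: 40.5
  W5: 24.0
  → nearest: W5 (24.0)

P→W5; Q→W4; R→W5; S→W4; T→W5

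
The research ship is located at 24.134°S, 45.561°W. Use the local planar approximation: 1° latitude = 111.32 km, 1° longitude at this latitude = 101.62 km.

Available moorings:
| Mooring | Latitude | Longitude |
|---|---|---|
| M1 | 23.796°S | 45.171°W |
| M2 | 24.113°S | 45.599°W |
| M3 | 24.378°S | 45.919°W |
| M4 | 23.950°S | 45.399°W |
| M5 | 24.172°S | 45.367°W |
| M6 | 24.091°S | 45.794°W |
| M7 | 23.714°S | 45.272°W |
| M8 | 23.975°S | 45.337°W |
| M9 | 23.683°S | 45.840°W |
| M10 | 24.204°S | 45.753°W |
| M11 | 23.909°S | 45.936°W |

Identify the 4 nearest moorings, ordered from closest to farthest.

M2, M5, M10, M6

Distances from 24.134°S, 45.561°W:
M1: √((0.338·111.32)² + (0.390·101.62)²) = √(1415.72792 + 1570.67957) = 54.648 km
M2: √((0.021·111.32)² + (-0.038·101.62)²) = √(5.46493 + 14.91165) = 4.514 km
M3: √((-0.244·111.32)² + (-0.358·101.62)²) = √(737.77859 + 1323.50149) = 45.401 km
M4: √((0.184·111.32)² + (0.162·101.62)²) = √(419.54837 + 271.01193) = 26.279 km
M5: √((-0.038·111.32)² + (0.194·101.62)²) = √(17.89425 + 388.65284) = 20.163 km
M6: √((0.043·111.32)² + (-0.233·101.62)²) = √(22.91307 + 560.62211) = 24.156 km
M7: √((0.420·111.32)² + (0.289·101.62)²) = √(2185.97392 + 862.49000) = 55.213 km
M8: √((0.159·111.32)² + (0.224·101.62)²) = √(313.28575 + 518.14871) = 28.835 km
M9: √((0.451·111.32)² + (-0.279·101.62)²) = √(2520.57416 + 803.83477) = 57.658 km
M10: √((-0.070·111.32)² + (-0.192·101.62)²) = √(60.72150 + 380.68068) = 21.010 km
M11: √((0.225·111.32)² + (-0.375·101.62)²) = √(627.35221 + 1452.18156) = 45.602 km
Sorted: M2 (4.514 km) < M5 (20.163 km) < M10 (21.010 km) < M6 (24.156 km) < M4 (26.279 km) < M8 (28.835 km) < …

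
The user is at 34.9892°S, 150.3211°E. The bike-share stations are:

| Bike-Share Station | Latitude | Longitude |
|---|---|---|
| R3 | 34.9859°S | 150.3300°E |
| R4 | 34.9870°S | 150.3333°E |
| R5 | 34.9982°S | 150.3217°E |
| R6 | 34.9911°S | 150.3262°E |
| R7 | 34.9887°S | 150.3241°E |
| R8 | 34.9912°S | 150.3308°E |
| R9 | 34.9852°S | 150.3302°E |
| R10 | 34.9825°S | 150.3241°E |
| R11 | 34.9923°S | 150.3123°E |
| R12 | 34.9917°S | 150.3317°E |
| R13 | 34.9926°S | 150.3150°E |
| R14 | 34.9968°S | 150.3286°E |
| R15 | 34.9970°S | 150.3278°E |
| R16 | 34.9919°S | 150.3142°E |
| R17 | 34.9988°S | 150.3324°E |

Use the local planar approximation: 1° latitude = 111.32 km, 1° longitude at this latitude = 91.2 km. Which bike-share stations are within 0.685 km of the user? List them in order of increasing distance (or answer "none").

R7, R6, R13

Distances from 34.9892°S, 150.3211°E:
R3: 0.8909 km
R4: 1.1393 km
R5: 1.0034 km
R6: 0.5110 km
R7: 0.2792 km
R8: 0.9122 km
R9: 0.9418 km
R10: 0.7944 km
R11: 0.8736 km
R12: 1.0060 km
R13: 0.6729 km
R14: 1.0879 km
R15: 1.0617 km
R16: 0.6974 km
R17: 1.4846 km
Threshold 0.685 km: R7 (0.2792 km), R6 (0.5110 km), R13 (0.6729 km) are within range.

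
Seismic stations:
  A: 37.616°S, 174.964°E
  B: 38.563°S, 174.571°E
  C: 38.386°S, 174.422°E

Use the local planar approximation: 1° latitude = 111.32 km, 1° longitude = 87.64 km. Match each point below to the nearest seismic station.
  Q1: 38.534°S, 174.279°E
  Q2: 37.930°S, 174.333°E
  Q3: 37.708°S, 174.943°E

Q1 at 38.534°S, 174.279°E:
  A: √((0.918·111.32)² + (0.685·87.64)²) = √(10443.15581 + 3604.00912) = 118.521 km
  B: √((-0.029·111.32)² + (0.292·87.64)²) = √(10.42179 + 654.89314) = 25.794 km
  C: √((0.148·111.32)² + (0.143·87.64)²) = √(271.43749 + 157.06406) = 20.700 km
  → nearest: C (20.700 km)
Q2 at 37.930°S, 174.333°E:
  A: √((0.314·111.32)² + (0.631·87.64)²) = √(1221.81567 + 3058.18290) = 65.422 km
  B: √((-0.633·111.32)² + (0.238·87.64)²) = √(4965.39515 + 435.06951) = 73.488 km
  C: √((-0.456·111.32)² + (0.089·87.64)²) = √(2576.77252 + 60.83938) = 51.358 km
  → nearest: C (51.358 km)
Q3 at 37.708°S, 174.943°E:
  A: √((0.092·111.32)² + (0.021·87.64)²) = √(104.88709 + 3.38722) = 10.405 km
  B: √((-0.855·111.32)² + (-0.372·87.64)²) = √(9058.96590 + 1062.89562) = 100.607 km
  C: √((-0.678·111.32)² + (-0.521·87.64)²) = √(5696.46959 + 2084.87578) = 88.212 km
  → nearest: A (10.405 km)

Q1→C; Q2→C; Q3→A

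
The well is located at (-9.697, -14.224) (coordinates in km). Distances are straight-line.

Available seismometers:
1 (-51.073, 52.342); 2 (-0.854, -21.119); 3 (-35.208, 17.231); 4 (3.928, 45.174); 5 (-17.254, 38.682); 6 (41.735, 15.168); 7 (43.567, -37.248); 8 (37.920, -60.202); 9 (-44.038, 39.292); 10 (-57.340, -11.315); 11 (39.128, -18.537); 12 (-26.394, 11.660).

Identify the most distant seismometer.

Distances from (-9.697, -14.224):
1: √((-41.376)² + (66.566)²) = √(1711.97338 + 4431.03236) = 78.377 km
2: √((8.843)² + (-6.895)²) = √(78.19865 + 47.54102) = 11.213 km
3: √((-25.511)² + (31.455)²) = √(650.81112 + 989.41703) = 40.500 km
4: √((13.625)² + (59.398)²) = √(185.64062 + 3528.12240) = 60.941 km
5: √((-7.557)² + (52.906)²) = √(57.10825 + 2799.04484) = 53.443 km
6: √((51.432)² + (29.392)²) = √(2645.25062 + 863.88966) = 59.238 km
7: √((53.264)² + (-23.024)²) = √(2837.05370 + 530.10458) = 58.027 km
8: √((47.617)² + (-45.978)²) = √(2267.37869 + 2113.97648) = 66.192 km
9: √((-34.341)² + (53.516)²) = √(1179.30428 + 2863.96226) = 63.587 km
10: √((-47.643)² + (2.909)²) = √(2269.85545 + 8.46228) = 47.732 km
11: √((48.825)² + (-4.313)²) = √(2383.88063 + 18.60197) = 49.015 km
12: √((-16.697)² + (25.884)²) = √(278.78981 + 669.98146) = 30.802 km
Maximum: 1 at 78.377 km.

1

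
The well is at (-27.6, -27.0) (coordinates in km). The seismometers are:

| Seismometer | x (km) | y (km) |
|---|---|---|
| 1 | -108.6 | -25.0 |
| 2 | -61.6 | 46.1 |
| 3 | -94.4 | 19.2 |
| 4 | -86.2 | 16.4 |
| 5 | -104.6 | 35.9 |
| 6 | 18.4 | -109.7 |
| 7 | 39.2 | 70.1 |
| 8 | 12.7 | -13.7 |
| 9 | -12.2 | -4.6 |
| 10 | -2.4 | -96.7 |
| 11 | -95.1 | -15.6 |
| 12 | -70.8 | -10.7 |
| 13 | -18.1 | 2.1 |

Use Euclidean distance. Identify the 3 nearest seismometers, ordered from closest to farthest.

9, 13, 8

Distances from (-27.6, -27.0):
1: 81.0 km
2: 80.6 km
3: 81.2 km
4: 72.9 km
5: 99.4 km
6: 94.6 km
7: 117.9 km
8: 42.4 km
9: 27.2 km
10: 74.1 km
11: 68.5 km
12: 46.2 km
13: 30.6 km
Sorted: 9 (27.2 km) < 13 (30.6 km) < 8 (42.4 km) < 12 (46.2 km) < 11 (68.5 km) < …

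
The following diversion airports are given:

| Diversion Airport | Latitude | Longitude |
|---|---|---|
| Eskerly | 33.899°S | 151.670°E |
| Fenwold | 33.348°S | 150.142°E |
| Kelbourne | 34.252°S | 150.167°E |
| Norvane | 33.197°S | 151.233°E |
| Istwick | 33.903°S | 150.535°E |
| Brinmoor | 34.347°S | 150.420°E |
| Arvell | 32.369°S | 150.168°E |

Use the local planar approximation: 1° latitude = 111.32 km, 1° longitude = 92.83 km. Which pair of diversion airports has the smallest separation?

Pairwise distances:
Eskerly–Fenwold: 154.538 km
Eskerly–Kelbourne: 144.952 km
Eskerly–Norvane: 88.049 km
Eskerly–Istwick: 105.363 km
Eskerly–Brinmoor: 126.301 km
Eskerly–Arvell: 220.113 km
Fenwold–Kelbourne: 100.660 km
Fenwold–Norvane: 102.663 km
Fenwold–Istwick: 71.750 km
Fenwold–Brinmoor: 114.164 km
Fenwold–Arvell: 109.009 km
Kelbourne–Norvane: 153.575 km
Kelbourne–Istwick: 51.734 km
Kelbourne–Brinmoor: 25.757 km
Kelbourne–Arvell: 209.616 km
Norvane–Istwick: 101.858 km
Norvane–Brinmoor: 148.608 km
Norvane–Arvell: 135.166 km
Istwick–Brinmoor: 50.566 km
Istwick–Arvell: 174.130 km
Brinmoor–Arvell: 221.430 km
Closest pair: Kelbourne–Brinmoor at 25.757 km.

Kelbourne and Brinmoor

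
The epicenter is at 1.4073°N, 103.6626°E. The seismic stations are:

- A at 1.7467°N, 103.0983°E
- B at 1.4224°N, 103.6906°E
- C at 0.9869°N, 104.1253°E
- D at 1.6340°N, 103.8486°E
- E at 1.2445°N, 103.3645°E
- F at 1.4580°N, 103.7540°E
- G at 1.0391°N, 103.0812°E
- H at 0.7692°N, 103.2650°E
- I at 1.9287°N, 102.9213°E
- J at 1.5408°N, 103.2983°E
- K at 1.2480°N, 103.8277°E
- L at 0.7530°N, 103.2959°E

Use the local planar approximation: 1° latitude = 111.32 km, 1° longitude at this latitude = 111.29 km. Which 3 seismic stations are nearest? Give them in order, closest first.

B, F, K

Distances from 1.4073°N, 103.6626°E:
A: 73.2901 km
B: 3.5406 km
C: 69.5828 km
D: 32.6398 km
E: 37.8029 km
F: 11.6328 km
G: 76.5939 km
H: 83.6881 km
I: 100.8714 km
J: 43.1809 km
K: 25.5357 km
L: 83.4904 km
Sorted: B (3.5406 km) < F (11.6328 km) < K (25.5357 km) < D (32.6398 km) < E (37.8029 km) < …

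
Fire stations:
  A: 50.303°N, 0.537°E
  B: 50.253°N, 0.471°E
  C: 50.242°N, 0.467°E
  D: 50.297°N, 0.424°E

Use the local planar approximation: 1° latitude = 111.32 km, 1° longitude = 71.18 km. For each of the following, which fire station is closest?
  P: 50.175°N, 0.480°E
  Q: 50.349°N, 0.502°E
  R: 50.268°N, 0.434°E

P→C; Q→A; R→B

P at 50.175°N, 0.480°E:
  A: √((0.128·111.32)² + (0.057·71.18)²) = √(203.03286 + 16.46136) = 14.815 km
  B: √((0.078·111.32)² + (-0.009·71.18)²) = √(75.39379 + 0.41039) = 8.707 km
  C: √((0.067·111.32)² + (-0.013·71.18)²) = √(55.62833 + 0.85625) = 7.516 km
  D: √((0.122·111.32)² + (-0.056·71.18)²) = √(184.44465 + 15.88883) = 14.154 km
  → nearest: C (7.516 km)
Q at 50.349°N, 0.502°E:
  A: √((-0.046·111.32)² + (0.035·71.18)²) = √(26.22177 + 6.20658) = 5.695 km
  B: √((-0.096·111.32)² + (-0.031·71.18)²) = √(114.20598 + 4.86900) = 10.912 km
  C: √((-0.107·111.32)² + (-0.035·71.18)²) = √(141.87764 + 6.20658) = 12.169 km
  D: √((-0.052·111.32)² + (-0.078·71.18)²) = √(33.50835 + 30.82515) = 8.021 km
  → nearest: A (5.695 km)
R at 50.268°N, 0.434°E:
  A: √((0.035·111.32)² + (0.103·71.18)²) = √(15.18037 + 53.75148) = 8.303 km
  B: √((-0.015·111.32)² + (0.037·71.18)²) = √(2.78823 + 6.93616) = 3.118 km
  C: √((-0.026·111.32)² + (0.033·71.18)²) = √(8.37709 + 5.51752) = 3.728 km
  D: √((0.029·111.32)² + (-0.010·71.18)²) = √(10.42179 + 0.50666) = 3.306 km
  → nearest: B (3.118 km)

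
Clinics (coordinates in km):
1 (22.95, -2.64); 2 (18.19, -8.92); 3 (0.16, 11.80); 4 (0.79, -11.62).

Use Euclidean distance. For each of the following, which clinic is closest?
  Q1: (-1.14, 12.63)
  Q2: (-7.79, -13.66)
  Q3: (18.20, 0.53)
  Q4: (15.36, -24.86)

Q1 at (-1.14, 12.63):
  1: √((24.09)² + (-15.27)²) = √(580.3281 + 233.1729) = 28.52 km
  2: √((19.33)² + (-21.55)²) = √(373.6489 + 464.4025) = 28.95 km
  3: √((1.30)² + (-0.83)²) = √(1.6900 + 0.6889) = 1.54 km
  4: √((1.93)² + (-24.25)²) = √(3.7249 + 588.0625) = 24.33 km
  → nearest: 3 (1.54 km)
Q2 at (-7.79, -13.66):
  1: √((30.74)² + (11.02)²) = √(944.9476 + 121.4404) = 32.66 km
  2: √((25.98)² + (4.74)²) = √(674.9604 + 22.4676) = 26.41 km
  3: √((7.95)² + (25.46)²) = √(63.2025 + 648.2116) = 26.67 km
  4: √((8.58)² + (2.04)²) = √(73.6164 + 4.1616) = 8.82 km
  → nearest: 4 (8.82 km)
Q3 at (18.20, 0.53):
  1: √((4.75)² + (-3.17)²) = √(22.5625 + 10.0489) = 5.71 km
  2: √((-0.01)² + (-9.45)²) = √(0.0001 + 89.3025) = 9.45 km
  3: √((-18.04)² + (11.27)²) = √(325.4416 + 127.0129) = 21.27 km
  4: √((-17.41)² + (-12.15)²) = √(303.1081 + 147.6225) = 21.23 km
  → nearest: 1 (5.71 km)
Q4 at (15.36, -24.86):
  1: √((7.59)² + (22.22)²) = √(57.6081 + 493.7284) = 23.48 km
  2: √((2.83)² + (15.94)²) = √(8.0089 + 254.0836) = 16.19 km
  3: √((-15.20)² + (36.66)²) = √(231.0400 + 1343.9556) = 39.69 km
  4: √((-14.57)² + (13.24)²) = √(212.2849 + 175.2976) = 19.69 km
  → nearest: 2 (16.19 km)

Q1→3; Q2→4; Q3→1; Q4→2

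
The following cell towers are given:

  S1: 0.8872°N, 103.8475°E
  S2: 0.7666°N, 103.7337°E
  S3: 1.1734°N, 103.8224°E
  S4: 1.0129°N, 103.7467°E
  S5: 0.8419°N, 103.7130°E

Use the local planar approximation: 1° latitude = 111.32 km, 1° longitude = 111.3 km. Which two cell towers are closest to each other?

S2 and S5

Pairwise distances:
S1–S2: 18.4570 km
S1–S3: 31.9820 km
S1–S4: 17.9351 km
S1–S5: 15.7964 km
S2–S3: 46.3486 km
S2–S4: 27.4563 km
S2–S5: 8.6932 km
S3–S4: 19.7538 km
S3–S5: 38.8595 km
S4–S5: 19.4017 km
Closest pair: S2–S5 at 8.6932 km.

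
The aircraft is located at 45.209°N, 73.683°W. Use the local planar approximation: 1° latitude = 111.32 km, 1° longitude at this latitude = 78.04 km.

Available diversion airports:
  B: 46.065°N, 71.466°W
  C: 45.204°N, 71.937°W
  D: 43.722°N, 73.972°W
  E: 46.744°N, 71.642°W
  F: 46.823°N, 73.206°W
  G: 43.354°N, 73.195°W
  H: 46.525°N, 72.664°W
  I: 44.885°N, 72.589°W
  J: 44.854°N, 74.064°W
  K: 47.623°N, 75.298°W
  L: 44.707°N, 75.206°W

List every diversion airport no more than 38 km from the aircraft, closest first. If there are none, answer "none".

none

Distances from 45.209°N, 73.683°W:
B: 197.520 km
C: 136.259 km
D: 167.062 km
E: 233.599 km
F: 183.486 km
G: 209.981 km
H: 166.689 km
I: 92.682 km
J: 49.455 km
K: 296.814 km
L: 131.337 km
Threshold 38 km: none within range.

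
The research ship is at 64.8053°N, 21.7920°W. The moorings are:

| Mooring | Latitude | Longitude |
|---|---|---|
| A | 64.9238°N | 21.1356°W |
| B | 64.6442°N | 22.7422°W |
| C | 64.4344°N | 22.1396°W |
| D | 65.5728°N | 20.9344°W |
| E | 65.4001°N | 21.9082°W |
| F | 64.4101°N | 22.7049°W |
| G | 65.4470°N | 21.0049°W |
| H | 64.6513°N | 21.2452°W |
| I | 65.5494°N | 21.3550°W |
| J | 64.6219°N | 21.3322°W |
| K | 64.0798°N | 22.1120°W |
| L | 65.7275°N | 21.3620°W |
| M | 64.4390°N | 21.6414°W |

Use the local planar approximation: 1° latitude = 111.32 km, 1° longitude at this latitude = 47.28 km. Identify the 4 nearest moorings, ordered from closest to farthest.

J, H, A, M

Distances from 64.8053°N, 21.7920°W:
A: 33.7218 km
B: 48.3726 km
C: 44.4392 km
D: 94.5714 km
E: 66.4407 km
F: 61.6311 km
G: 80.5463 km
H: 31.0202 km
I: 85.3711 km
J: 29.8231 km
K: 82.1676 km
L: 104.6530 km
M: 41.3935 km
Sorted: J (29.8231 km) < H (31.0202 km) < A (33.7218 km) < M (41.3935 km) < C (44.4392 km) < B (48.3726 km) < …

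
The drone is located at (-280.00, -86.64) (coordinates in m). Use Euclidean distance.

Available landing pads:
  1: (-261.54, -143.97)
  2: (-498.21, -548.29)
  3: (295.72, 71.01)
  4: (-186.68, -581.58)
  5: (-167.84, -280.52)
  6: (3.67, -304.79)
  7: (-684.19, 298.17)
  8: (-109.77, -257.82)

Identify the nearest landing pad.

1

Distances from (-280.00, -86.64):
1: √((18.46)² + (-57.33)²) = √(340.7716 + 3286.7289) = 60.23 m
2: √((-218.21)² + (-461.65)²) = √(47615.6041 + 213120.7225) = 510.62 m
3: √((575.72)² + (157.65)²) = √(331453.5184 + 24853.5225) = 596.91 m
4: √((93.32)² + (-494.94)²) = √(8708.6224 + 244965.6036) = 503.66 m
5: √((112.16)² + (-193.88)²) = √(12579.8656 + 37589.4544) = 223.99 m
6: √((283.67)² + (-218.15)²) = √(80468.6689 + 47589.4225) = 357.85 m
7: √((-404.19)² + (384.81)²) = √(163369.5561 + 148078.7361) = 558.08 m
8: √((170.23)² + (-171.18)²) = √(28978.2529 + 29302.5924) = 241.41 m
Minimum: 1 at 60.23 m.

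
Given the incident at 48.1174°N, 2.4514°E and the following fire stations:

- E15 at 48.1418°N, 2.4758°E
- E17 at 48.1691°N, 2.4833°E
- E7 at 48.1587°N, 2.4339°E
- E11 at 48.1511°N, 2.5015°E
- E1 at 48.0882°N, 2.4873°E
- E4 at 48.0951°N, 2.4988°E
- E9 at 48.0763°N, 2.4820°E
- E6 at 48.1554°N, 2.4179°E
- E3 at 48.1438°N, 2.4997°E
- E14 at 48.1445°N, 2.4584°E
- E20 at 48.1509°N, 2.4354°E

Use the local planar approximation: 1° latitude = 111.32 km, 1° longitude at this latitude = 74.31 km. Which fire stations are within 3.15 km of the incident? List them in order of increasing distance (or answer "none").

E14

Distances from 48.1174°N, 2.4514°E:
E15: √((0.0244·111.32)² + (0.0244·74.31)²) = √(7.377786 + 3.287564) = 3.2658 km
E17: √((0.0517·111.32)² + (0.0319·74.31)²) = √(33.122833 + 5.619218) = 6.2243 km
E7: √((0.0413·111.32)² + (-0.0175·74.31)²) = √(21.137153 + 1.691105) = 4.7779 km
E11: √((0.0337·111.32)² + (0.0501·74.31)²) = √(14.073632 + 13.860215) = 5.2852 km
E1: √((-0.0292·111.32)² + (0.0359·74.31)²) = √(10.566036 + 7.116778) = 4.2051 km
E4: √((-0.0223·111.32)² + (0.0474·74.31)²) = √(6.162488 + 12.406555) = 4.3092 km
E9: √((-0.0411·111.32)² + (0.0306·74.31)²) = √(20.932931 + 5.170558) = 5.1092 km
E6: √((0.0380·111.32)² + (-0.0335·74.31)²) = √(17.894254 + 6.197038) = 4.9083 km
E3: √((0.0264·111.32)² + (0.0483·74.31)²) = √(8.636828 + 12.882163) = 4.6389 km
E14: √((0.0271·111.32)² + (0.0070·74.31)²) = √(9.100913 + 0.270577) = 3.0613 km
E20: √((0.0335·111.32)² + (-0.0160·74.31)²) = √(13.907082 + 1.413626) = 3.9142 km
Threshold 3.15 km: E14 (3.0613 km) is within range.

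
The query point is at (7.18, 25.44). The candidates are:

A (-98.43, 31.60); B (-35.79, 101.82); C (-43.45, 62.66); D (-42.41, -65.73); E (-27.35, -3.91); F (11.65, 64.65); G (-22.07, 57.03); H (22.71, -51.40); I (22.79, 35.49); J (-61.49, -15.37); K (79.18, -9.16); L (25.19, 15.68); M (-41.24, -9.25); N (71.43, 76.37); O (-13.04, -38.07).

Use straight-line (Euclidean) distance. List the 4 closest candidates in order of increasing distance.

I, L, F, G

Distances from (7.18, 25.44):
A: √((-105.61)² + (6.16)²) = √(11153.47210 + 37.94560) = 105.789
B: √((-42.97)² + (76.38)²) = √(1846.42090 + 5833.90440) = 87.637
C: √((-50.63)² + (37.22)²) = √(2563.39690 + 1385.32840) = 62.839
D: √((-49.59)² + (-91.17)²) = √(2459.16810 + 8311.96890) = 103.784
E: √((-34.53)² + (-29.35)²) = √(1192.32090 + 861.42250) = 45.318
F: √((4.47)² + (39.21)²) = √(19.98090 + 1537.42410) = 39.464
G: √((-29.25)² + (31.59)²) = √(855.56250 + 997.92810) = 43.052
H: √((15.53)² + (-76.84)²) = √(241.18090 + 5904.38560) = 78.394
I: √((15.61)² + (10.05)²) = √(243.67210 + 101.00250) = 18.565
J: √((-68.67)² + (-40.81)²) = √(4715.56890 + 1665.45610) = 79.881
K: √((72.00)² + (-34.60)²) = √(5184.00000 + 1197.16000) = 79.882
L: √((18.01)² + (-9.76)²) = √(324.36010 + 95.25760) = 20.485
M: √((-48.42)² + (-34.69)²) = √(2344.49640 + 1203.39610) = 59.564
N: √((64.25)² + (50.93)²) = √(4128.06250 + 2593.86490) = 81.987
O: √((-20.22)² + (-63.51)²) = √(408.84840 + 4033.52010) = 66.651
Sorted: I (18.565) < L (20.485) < F (39.464) < G (43.052) < E (45.318) < M (59.564) < …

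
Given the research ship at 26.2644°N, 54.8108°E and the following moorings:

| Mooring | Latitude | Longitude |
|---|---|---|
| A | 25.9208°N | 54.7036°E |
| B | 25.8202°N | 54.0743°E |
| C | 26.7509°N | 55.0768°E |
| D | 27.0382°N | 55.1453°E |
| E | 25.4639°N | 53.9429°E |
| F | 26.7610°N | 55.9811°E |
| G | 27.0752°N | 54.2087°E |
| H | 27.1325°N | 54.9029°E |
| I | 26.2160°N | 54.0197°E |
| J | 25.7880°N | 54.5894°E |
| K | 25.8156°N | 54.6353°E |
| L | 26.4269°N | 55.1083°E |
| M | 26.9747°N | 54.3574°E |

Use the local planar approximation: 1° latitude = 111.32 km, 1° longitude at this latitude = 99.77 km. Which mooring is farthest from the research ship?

F

Distances from 26.2644°N, 54.8108°E:
A: √((-0.3436·111.32)² + (-0.1072·99.77)²) = √(1463.028228 + 114.390383) = 39.7167 km
B: √((-0.4442·111.32)² + (-0.7365·99.77)²) = √(2445.138724 + 5399.399311) = 88.5694 km
C: √((0.4865·111.32)² + (0.2660·99.77)²) = √(2933.000146 + 704.308967) = 60.3101 km
D: √((0.7738·111.32)² + (0.3345·99.77)²) = √(7419.998989 + 1113.761467) = 92.3784 km
E: √((-0.8005·111.32)² + (-0.8679·99.77)²) = √(7940.887948 + 7497.894428) = 124.2529 km
F: √((0.4966·111.32)² + (1.1703·99.77)²) = √(3056.045569 + 13633.091656) = 129.1864 km
G: √((0.8108·111.32)² + (-0.6021·99.77)²) = √(8146.552776 + 3608.587155) = 108.4211 km
H: √((0.8681·111.32)² + (0.0921·99.77)²) = √(9338.688895 + 84.434358) = 97.0728 km
I: √((-0.0484·111.32)² + (-0.7911·99.77)²) = √(29.029337 + 6229.636603) = 79.1117 km
J: √((-0.4764·111.32)² + (-0.2214·99.77)²) = √(2812.482967 + 487.927367) = 57.4492 km
K: √((-0.4488·111.32)² + (-0.1755·99.77)²) = √(2496.043167 + 306.587318) = 52.9399 km
L: √((0.1625·111.32)² + (0.2975·99.77)²) = √(327.230010 + 880.995894) = 34.7595 km
M: √((0.7103·111.32)² + (-0.4534·99.77)²) = √(6252.159152 + 2046.270183) = 91.0957 km
Maximum: F at 129.1864 km.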